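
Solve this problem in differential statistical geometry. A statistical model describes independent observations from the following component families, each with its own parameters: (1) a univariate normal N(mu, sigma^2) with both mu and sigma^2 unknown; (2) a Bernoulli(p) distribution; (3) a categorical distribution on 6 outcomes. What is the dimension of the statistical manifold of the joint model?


The dimension of a statistical manifold equals the number of free
(independent) real parameters of the model. For a product of independent
blocks the parameter counts add.
- normal (mu, sigma^2): 2.
- Bernoulli (p): 1.
- categorical on 6 outcomes (probabilities sum to 1): 6-1 = 5.
Total = 2 + 1 + 5 = 8.
Dimension = 8

8


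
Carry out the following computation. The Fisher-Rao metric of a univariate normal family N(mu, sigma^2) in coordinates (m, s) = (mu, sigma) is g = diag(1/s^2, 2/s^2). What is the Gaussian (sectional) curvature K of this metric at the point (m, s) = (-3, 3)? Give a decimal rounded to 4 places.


The metric has the form g = (A dm^2 + B ds^2)/s^2 with A = 1, B = 2.
Substitute u = sqrt(A/B)*m: g = B*(du^2 + ds^2)/s^2, i.e. B times the
Poincare upper half-plane metric, which has constant Gaussian curvature -1.
Scaling a 2D metric by a constant c divides the Gaussian curvature by c,
so K = -1/B = -1/(2) = -0.5000 everywhere (the point (m, s) = (-3, 3) is irrelevant:
the curvature is constant).
The requested Gaussian curvature is K = -0.5000.

-0.5000


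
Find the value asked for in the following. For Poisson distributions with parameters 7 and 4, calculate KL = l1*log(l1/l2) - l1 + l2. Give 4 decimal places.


KL divergence for Poisson:
KL = l1*log(l1/l2) - l1 + l2.
l1 = 7, l2 = 4.
log(7/4) = 0.559616.
l1*log(l1/l2) = 7 * 0.559616 = 3.917311.
KL = 3.917311 - 7 + 4 = 0.9173

0.9173


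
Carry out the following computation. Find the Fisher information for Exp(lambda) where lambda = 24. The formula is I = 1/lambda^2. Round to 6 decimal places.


Fisher information for exponential: I(lambda) = 1/lambda^2.
lambda = 24, lambda^2 = 576.
I = 1/576 = 0.001736

0.001736


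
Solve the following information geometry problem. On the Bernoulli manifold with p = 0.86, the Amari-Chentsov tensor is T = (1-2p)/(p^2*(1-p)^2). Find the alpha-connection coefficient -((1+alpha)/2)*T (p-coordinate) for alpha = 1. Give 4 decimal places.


Skewness (Amari-Chentsov) tensor: T = (1-2p)/(p^2*(1-p)^2).
p = 0.86, 1-2p = -0.72, p^2 = 0.7396, (1-p)^2 = 0.0196.
T = -0.72/(0.7396 * 0.0196) = -49.668326.
In the p-coordinate, Gamma^(alpha) = Gamma^(0) - (alpha/2)*T with Gamma^(0) = (1/2)*g'(p) = -T/2,
so Gamma^(alpha) = -((1+alpha)/2)*T.
alpha = 1, -(1+alpha)/2 = -1.0.
Gamma = -1.0 * -49.668326 = 49.6683

49.6683


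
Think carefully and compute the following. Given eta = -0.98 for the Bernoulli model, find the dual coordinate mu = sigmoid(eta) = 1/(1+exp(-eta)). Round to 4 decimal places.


Dual coordinate (expectation parameter) for Bernoulli:
mu = 1/(1+exp(-eta)).
eta = -0.98.
exp(-eta) = exp(0.98) = 2.664456.
mu = 1/(1+2.664456) = 0.2729

0.2729


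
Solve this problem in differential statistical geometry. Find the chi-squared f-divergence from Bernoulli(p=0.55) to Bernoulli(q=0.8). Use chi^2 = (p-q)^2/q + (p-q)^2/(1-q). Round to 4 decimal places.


Chi-squared divergence between Bernoulli distributions:
chi^2 = (p-q)^2/q + (p-q)^2/(1-q).
p = 0.55, q = 0.8, p-q = -0.25.
(p-q)^2 = 0.0625.
term1 = 0.0625/0.8 = 0.078125.
term2 = 0.0625/0.2 = 0.3125.
chi^2 = 0.078125 + 0.3125 = 0.3906

0.3906


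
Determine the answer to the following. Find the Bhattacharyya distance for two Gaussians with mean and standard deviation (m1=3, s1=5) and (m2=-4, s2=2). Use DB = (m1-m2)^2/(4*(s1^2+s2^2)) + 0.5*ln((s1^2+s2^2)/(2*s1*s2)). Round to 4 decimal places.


Bhattacharyya distance between two Gaussians:
DB = (m1-m2)^2/(4*(s1^2+s2^2)) + (1/2)*ln((s1^2+s2^2)/(2*s1*s2)).
(m1-m2)^2 = (7)^2 = 49.
s1^2+s2^2 = 25 + 4 = 29.
term1 = 49/116 = 0.422414.
term2 = 0.5*ln(29/20.0) = 0.185782.
DB = 0.422414 + 0.185782 = 0.6082

0.6082


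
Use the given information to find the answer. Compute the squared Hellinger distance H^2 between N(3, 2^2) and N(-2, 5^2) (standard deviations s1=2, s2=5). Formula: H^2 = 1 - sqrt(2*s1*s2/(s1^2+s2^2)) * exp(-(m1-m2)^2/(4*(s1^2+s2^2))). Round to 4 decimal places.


Squared Hellinger distance for Gaussians:
H^2 = 1 - sqrt(2*s1*s2/(s1^2+s2^2)) * exp(-(m1-m2)^2/(4*(s1^2+s2^2))).
s1^2 = 4, s2^2 = 25, s1^2+s2^2 = 29.
sqrt(2*2*5/(29)) = 0.830455.
(m1-m2)^2 = (5)^2 = 25.
exp(-25/(4*29)) = exp(-0.215517) = 0.806124.
H^2 = 1 - 0.830455*0.806124 = 0.3306

0.3306


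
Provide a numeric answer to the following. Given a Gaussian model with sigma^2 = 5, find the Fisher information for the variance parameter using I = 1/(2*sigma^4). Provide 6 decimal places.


Fisher information for variance: I(sigma^2) = 1/(2*sigma^4).
sigma^2 = 5, so sigma^4 = 25.
I = 1/(2*25) = 1/50 = 0.020000

0.020000


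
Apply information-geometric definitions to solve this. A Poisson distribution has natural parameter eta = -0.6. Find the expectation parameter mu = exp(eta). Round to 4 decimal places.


Expectation parameter for Poisson exponential family:
mu = exp(eta).
eta = -0.6.
mu = exp(-0.6) = 0.5488

0.5488


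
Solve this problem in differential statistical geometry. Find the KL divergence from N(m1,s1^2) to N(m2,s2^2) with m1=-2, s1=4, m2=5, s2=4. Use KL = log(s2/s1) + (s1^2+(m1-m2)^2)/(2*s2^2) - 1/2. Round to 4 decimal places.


KL divergence between normal distributions:
KL = log(s2/s1) + (s1^2 + (m1-m2)^2)/(2*s2^2) - 1/2.
log(4/4) = 0.0.
(4^2 + (-2-5)^2)/(2*4^2) = (16 + 49)/32 = 2.03125.
KL = 0.0 + 2.03125 - 0.5 = 1.5313

1.5313


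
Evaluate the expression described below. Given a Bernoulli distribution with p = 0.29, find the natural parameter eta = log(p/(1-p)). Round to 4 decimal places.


Natural parameter for Bernoulli: eta = log(p/(1-p)).
p = 0.29, 1-p = 0.71.
p/(1-p) = 0.408451.
eta = log(0.408451) = -0.8954

-0.8954


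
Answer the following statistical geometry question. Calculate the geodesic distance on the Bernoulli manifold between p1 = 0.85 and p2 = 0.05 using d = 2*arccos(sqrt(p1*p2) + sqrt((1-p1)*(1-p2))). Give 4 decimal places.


Geodesic distance on Bernoulli manifold:
d(p1,p2) = 2*arccos(sqrt(p1*p2) + sqrt((1-p1)*(1-p2))).
sqrt(p1*p2) = sqrt(0.85*0.05) = 0.206155.
sqrt((1-p1)*(1-p2)) = sqrt(0.15*0.95) = 0.377492.
arg = 0.206155 + 0.377492 = 0.583647.
d = 2*arccos(0.583647) = 1.8952

1.8952


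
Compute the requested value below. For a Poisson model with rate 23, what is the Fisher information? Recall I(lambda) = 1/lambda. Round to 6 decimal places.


Fisher information for Poisson: I(lambda) = 1/lambda.
lambda = 23.
I(lambda) = 1/23 = 0.043478

0.043478


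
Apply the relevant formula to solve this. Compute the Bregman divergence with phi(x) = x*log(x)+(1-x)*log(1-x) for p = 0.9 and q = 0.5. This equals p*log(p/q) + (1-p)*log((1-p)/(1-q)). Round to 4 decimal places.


Bregman divergence with negative entropy generator:
D = p*log(p/q) + (1-p)*log((1-p)/(1-q)).
p = 0.9, q = 0.5.
p*log(p/q) = 0.9*log(0.9/0.5) = 0.529008.
(1-p)*log((1-p)/(1-q)) = 0.1*log(0.1/0.5) = -0.160944.
D = 0.529008 + -0.160944 = 0.3681

0.3681


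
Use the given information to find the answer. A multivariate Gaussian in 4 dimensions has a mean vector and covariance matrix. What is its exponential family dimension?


Exponential family dimension calculation:
For 4-dim MVN: mean has 4 params, covariance has 4*5/2 = 10 unique entries.
Total dim = 4 + 10 = 14.

14


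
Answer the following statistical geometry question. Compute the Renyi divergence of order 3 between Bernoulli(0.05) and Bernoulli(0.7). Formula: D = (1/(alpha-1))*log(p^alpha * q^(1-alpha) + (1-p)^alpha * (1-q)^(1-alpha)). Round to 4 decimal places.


Renyi divergence of order alpha between Bernoulli distributions:
D = (1/(alpha-1))*log(p^alpha * q^(1-alpha) + (1-p)^alpha * (1-q)^(1-alpha)).
alpha = 3, p = 0.05, q = 0.7.
p^alpha * q^(1-alpha) = 0.05^3 * 0.7^-2 = 0.000255.
(1-p)^alpha * (1-q)^(1-alpha) = 0.95^3 * 0.3^-2 = 9.526389.
sum = 0.000255 + 9.526389 = 9.526644.
D = (1/2)*log(9.526644) = 1.1270

1.1270


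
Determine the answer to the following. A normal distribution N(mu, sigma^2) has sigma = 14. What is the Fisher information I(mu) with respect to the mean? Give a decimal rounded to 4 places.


The Fisher information for the mean of a normal distribution is I(mu) = 1/sigma^2.
sigma = 14, so sigma^2 = 196.
I(mu) = 1/196 = 0.0051

0.0051


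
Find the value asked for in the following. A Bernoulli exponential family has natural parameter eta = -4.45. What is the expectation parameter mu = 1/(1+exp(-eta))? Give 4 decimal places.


Dual coordinate (expectation parameter) for Bernoulli:
mu = 1/(1+exp(-eta)).
eta = -4.45.
exp(-eta) = exp(4.45) = 85.626944.
mu = 1/(1+85.626944) = 0.0115

0.0115


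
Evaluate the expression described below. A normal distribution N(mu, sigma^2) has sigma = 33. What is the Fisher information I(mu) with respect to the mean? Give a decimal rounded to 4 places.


The Fisher information for the mean of a normal distribution is I(mu) = 1/sigma^2.
sigma = 33, so sigma^2 = 1089.
I(mu) = 1/1089 = 0.0009

0.0009


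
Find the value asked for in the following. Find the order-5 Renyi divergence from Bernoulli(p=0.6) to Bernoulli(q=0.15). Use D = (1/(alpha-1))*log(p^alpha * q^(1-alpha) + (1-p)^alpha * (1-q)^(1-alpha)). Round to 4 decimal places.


Renyi divergence of order alpha between Bernoulli distributions:
D = (1/(alpha-1))*log(p^alpha * q^(1-alpha) + (1-p)^alpha * (1-q)^(1-alpha)).
alpha = 5, p = 0.6, q = 0.15.
p^alpha * q^(1-alpha) = 0.6^5 * 0.15^-4 = 153.6.
(1-p)^alpha * (1-q)^(1-alpha) = 0.4^5 * 0.85^-4 = 0.019617.
sum = 153.6 + 0.019617 = 153.619617.
D = (1/4)*log(153.619617) = 1.2586

1.2586


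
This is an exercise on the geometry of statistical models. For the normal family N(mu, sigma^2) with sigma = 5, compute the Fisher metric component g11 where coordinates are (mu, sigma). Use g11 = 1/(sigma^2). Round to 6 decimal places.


For the 2-parameter normal family, the Fisher metric has:
  g11 = 1/sigma^2, g22 = 2/sigma^2.
sigma = 5, sigma^2 = 25.
g11 = 0.040000

0.040000


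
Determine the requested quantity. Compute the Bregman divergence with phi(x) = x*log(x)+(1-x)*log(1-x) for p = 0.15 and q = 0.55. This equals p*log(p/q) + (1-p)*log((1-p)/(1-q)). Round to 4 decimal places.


Bregman divergence with negative entropy generator:
D = p*log(p/q) + (1-p)*log((1-p)/(1-q)).
p = 0.15, q = 0.55.
p*log(p/q) = 0.15*log(0.15/0.55) = -0.194892.
(1-p)*log((1-p)/(1-q)) = 0.85*log(0.85/0.45) = 0.54059.
D = -0.194892 + 0.54059 = 0.3457

0.3457


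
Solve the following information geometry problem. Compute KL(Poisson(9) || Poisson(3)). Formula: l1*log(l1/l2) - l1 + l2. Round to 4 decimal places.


KL divergence for Poisson:
KL = l1*log(l1/l2) - l1 + l2.
l1 = 9, l2 = 3.
log(9/3) = 1.098612.
l1*log(l1/l2) = 9 * 1.098612 = 9.887511.
KL = 9.887511 - 9 + 3 = 3.8875

3.8875


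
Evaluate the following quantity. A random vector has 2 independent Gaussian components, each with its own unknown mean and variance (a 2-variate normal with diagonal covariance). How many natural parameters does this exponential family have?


Exponential family dimension calculation:
Each univariate normal has two natural parameters (mu/sigma^2 and -1/(2 sigma^2)).
With 2 independent components, dim = 2 * 2 = 4.

4


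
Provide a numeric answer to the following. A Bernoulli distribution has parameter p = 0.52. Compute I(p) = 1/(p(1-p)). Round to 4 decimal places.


For Bernoulli(p), Fisher information is I(p) = 1/(p*(1-p)).
p = 0.52, 1-p = 0.48.
p*(1-p) = 0.2496.
I(p) = 1/0.2496 = 4.0064

4.0064


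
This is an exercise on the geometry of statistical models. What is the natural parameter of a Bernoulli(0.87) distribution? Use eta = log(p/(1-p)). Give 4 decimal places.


Natural parameter for Bernoulli: eta = log(p/(1-p)).
p = 0.87, 1-p = 0.13.
p/(1-p) = 6.692308.
eta = log(6.692308) = 1.9010

1.9010


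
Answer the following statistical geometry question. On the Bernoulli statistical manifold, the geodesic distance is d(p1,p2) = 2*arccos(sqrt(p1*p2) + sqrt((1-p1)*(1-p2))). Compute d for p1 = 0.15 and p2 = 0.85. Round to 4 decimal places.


Geodesic distance on Bernoulli manifold:
d(p1,p2) = 2*arccos(sqrt(p1*p2) + sqrt((1-p1)*(1-p2))).
sqrt(p1*p2) = sqrt(0.15*0.85) = 0.357071.
sqrt((1-p1)*(1-p2)) = sqrt(0.85*0.15) = 0.357071.
arg = 0.357071 + 0.357071 = 0.714143.
d = 2*arccos(0.714143) = 1.5508

1.5508


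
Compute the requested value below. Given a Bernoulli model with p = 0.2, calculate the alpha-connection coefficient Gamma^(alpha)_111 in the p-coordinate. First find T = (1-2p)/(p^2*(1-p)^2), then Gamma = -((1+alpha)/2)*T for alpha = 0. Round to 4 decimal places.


Skewness (Amari-Chentsov) tensor: T = (1-2p)/(p^2*(1-p)^2).
p = 0.2, 1-2p = 0.6, p^2 = 0.04, (1-p)^2 = 0.64.
T = 0.6/(0.04 * 0.64) = 23.4375.
In the p-coordinate, Gamma^(alpha) = Gamma^(0) - (alpha/2)*T with Gamma^(0) = (1/2)*g'(p) = -T/2,
so Gamma^(alpha) = -((1+alpha)/2)*T.
alpha = 0, -(1+alpha)/2 = -0.5.
Gamma = -0.5 * 23.4375 = -11.7187

-11.7187


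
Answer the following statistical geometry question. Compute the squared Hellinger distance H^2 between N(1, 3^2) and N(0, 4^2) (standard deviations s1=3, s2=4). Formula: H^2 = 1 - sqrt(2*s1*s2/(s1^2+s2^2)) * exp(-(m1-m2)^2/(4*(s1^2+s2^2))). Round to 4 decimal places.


Squared Hellinger distance for Gaussians:
H^2 = 1 - sqrt(2*s1*s2/(s1^2+s2^2)) * exp(-(m1-m2)^2/(4*(s1^2+s2^2))).
s1^2 = 9, s2^2 = 16, s1^2+s2^2 = 25.
sqrt(2*3*4/(25)) = 0.979796.
(m1-m2)^2 = (1)^2 = 1.
exp(-1/(4*25)) = exp(-0.01) = 0.99005.
H^2 = 1 - 0.979796*0.99005 = 0.0300

0.0300


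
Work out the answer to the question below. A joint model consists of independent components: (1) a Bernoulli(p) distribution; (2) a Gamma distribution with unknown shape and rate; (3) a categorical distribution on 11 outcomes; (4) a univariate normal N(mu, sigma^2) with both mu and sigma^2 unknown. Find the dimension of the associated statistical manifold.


The dimension of a statistical manifold equals the number of free
(independent) real parameters of the model. For a product of independent
blocks the parameter counts add.
- Bernoulli (p): 1.
- Gamma (shape, rate): 2.
- categorical on 11 outcomes (probabilities sum to 1): 11-1 = 10.
- normal (mu, sigma^2): 2.
Total = 1 + 2 + 10 + 2 = 15.
Dimension = 15

15


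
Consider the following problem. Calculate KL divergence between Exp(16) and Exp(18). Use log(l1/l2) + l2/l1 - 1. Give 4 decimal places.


KL divergence for exponential family:
KL = log(l1/l2) + l2/l1 - 1.
log(16/18) = -0.117783.
18/16 = 1.125.
KL = -0.117783 + 1.125 - 1 = 0.0072

0.0072


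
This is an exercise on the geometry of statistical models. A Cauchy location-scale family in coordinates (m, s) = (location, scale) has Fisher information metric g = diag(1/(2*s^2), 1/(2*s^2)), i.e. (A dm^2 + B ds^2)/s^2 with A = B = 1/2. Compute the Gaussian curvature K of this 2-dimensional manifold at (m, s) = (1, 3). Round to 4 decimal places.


The metric has the form g = (A dm^2 + B ds^2)/s^2 with A = 1/2, B = 1/2.
Substitute u = sqrt(A/B)*m: g = B*(du^2 + ds^2)/s^2, i.e. B times the
Poincare upper half-plane metric, which has constant Gaussian curvature -1.
Scaling a 2D metric by a constant c divides the Gaussian curvature by c,
so K = -1/B = -1/(1/2) = -2.0000 everywhere (the point (m, s) = (1, 3) is irrelevant:
the curvature is constant).
The requested Gaussian curvature is K = -2.0000.

-2.0000


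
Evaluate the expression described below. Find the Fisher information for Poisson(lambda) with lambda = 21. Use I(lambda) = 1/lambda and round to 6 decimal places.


Fisher information for Poisson: I(lambda) = 1/lambda.
lambda = 21.
I(lambda) = 1/21 = 0.047619

0.047619


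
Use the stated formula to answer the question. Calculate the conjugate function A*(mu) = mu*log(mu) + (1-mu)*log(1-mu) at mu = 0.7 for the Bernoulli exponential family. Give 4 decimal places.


Legendre transform for Bernoulli:
A*(mu) = mu*log(mu) + (1-mu)*log(1-mu).
mu = 0.7, 1-mu = 0.3.
mu*log(mu) = 0.7*log(0.7) = -0.249672.
(1-mu)*log(1-mu) = 0.3*log(0.3) = -0.361192.
A* = -0.249672 + -0.361192 = -0.6109

-0.6109


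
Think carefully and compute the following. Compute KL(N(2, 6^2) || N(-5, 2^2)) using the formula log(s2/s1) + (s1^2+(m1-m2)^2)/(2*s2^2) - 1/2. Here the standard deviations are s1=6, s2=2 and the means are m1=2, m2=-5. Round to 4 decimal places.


KL divergence between normal distributions:
KL = log(s2/s1) + (s1^2 + (m1-m2)^2)/(2*s2^2) - 1/2.
log(2/6) = -1.098612.
(6^2 + (2--5)^2)/(2*2^2) = (36 + 49)/8 = 10.625.
KL = -1.098612 + 10.625 - 0.5 = 9.0264

9.0264


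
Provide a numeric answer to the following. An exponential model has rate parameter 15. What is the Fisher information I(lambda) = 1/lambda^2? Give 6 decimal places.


Fisher information for exponential: I(lambda) = 1/lambda^2.
lambda = 15, lambda^2 = 225.
I = 1/225 = 0.004444

0.004444


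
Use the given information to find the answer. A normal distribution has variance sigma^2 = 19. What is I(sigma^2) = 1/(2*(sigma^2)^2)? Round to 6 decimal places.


Fisher information for variance: I(sigma^2) = 1/(2*sigma^4).
sigma^2 = 19, so sigma^4 = 361.
I = 1/(2*361) = 1/722 = 0.001385

0.001385


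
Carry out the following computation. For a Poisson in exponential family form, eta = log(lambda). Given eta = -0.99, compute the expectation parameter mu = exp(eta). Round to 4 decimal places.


Expectation parameter for Poisson exponential family:
mu = exp(eta).
eta = -0.99.
mu = exp(-0.99) = 0.3716

0.3716


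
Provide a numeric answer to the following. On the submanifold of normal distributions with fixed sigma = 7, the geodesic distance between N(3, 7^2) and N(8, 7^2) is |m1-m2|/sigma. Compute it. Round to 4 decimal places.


On the fixed-variance normal subfamily, geodesic distance = |m1-m2|/sigma.
|3 - 8| = 5.
sigma = 7.
d = 5/7 = 0.7143

0.7143


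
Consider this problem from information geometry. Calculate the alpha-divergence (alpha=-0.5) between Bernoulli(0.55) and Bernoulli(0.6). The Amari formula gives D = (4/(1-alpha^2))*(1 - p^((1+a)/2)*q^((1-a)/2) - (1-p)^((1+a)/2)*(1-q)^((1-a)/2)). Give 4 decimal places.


Amari alpha-divergence:
D = (4/(1-alpha^2))*(1 - p^((1+a)/2)*q^((1-a)/2) - (1-p)^((1+a)/2)*(1-q)^((1-a)/2)).
alpha = -0.5, p = 0.55, q = 0.6.
e1 = (1+alpha)/2 = 0.25, e2 = (1-alpha)/2 = 0.75.
t1 = p^e1 * q^e2 = 0.55^0.25 * 0.6^0.75 = 0.587089.
t2 = (1-p)^e1 * (1-q)^e2 = 0.45^0.25 * 0.4^0.75 = 0.411953.
4/(1-alpha^2) = 5.333333.
D = 5.333333*(1 - 0.587089 - 0.411953) = 0.0051

0.0051


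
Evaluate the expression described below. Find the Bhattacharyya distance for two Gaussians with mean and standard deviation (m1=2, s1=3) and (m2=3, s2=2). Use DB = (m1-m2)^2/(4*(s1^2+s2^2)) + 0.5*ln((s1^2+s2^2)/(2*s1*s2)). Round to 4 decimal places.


Bhattacharyya distance between two Gaussians:
DB = (m1-m2)^2/(4*(s1^2+s2^2)) + (1/2)*ln((s1^2+s2^2)/(2*s1*s2)).
(m1-m2)^2 = (-1)^2 = 1.
s1^2+s2^2 = 9 + 4 = 13.
term1 = 1/52 = 0.019231.
term2 = 0.5*ln(13/12.0) = 0.040021.
DB = 0.019231 + 0.040021 = 0.0593

0.0593


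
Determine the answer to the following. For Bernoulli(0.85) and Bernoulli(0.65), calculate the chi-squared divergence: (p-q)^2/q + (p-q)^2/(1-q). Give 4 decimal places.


Chi-squared divergence between Bernoulli distributions:
chi^2 = (p-q)^2/q + (p-q)^2/(1-q).
p = 0.85, q = 0.65, p-q = 0.2.
(p-q)^2 = 0.04.
term1 = 0.04/0.65 = 0.061538.
term2 = 0.04/0.35 = 0.114286.
chi^2 = 0.061538 + 0.114286 = 0.1758

0.1758


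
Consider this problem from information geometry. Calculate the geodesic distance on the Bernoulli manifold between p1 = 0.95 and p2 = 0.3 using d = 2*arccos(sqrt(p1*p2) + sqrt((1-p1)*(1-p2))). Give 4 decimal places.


Geodesic distance on Bernoulli manifold:
d(p1,p2) = 2*arccos(sqrt(p1*p2) + sqrt((1-p1)*(1-p2))).
sqrt(p1*p2) = sqrt(0.95*0.3) = 0.533854.
sqrt((1-p1)*(1-p2)) = sqrt(0.05*0.7) = 0.187083.
arg = 0.533854 + 0.187083 = 0.720937.
d = 2*arccos(0.720937) = 1.5313

1.5313


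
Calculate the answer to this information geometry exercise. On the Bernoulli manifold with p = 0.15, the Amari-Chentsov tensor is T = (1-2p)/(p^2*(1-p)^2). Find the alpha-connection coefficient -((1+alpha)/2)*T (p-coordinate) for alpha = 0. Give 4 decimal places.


Skewness (Amari-Chentsov) tensor: T = (1-2p)/(p^2*(1-p)^2).
p = 0.15, 1-2p = 0.7, p^2 = 0.0225, (1-p)^2 = 0.7225.
T = 0.7/(0.0225 * 0.7225) = 43.060361.
In the p-coordinate, Gamma^(alpha) = Gamma^(0) - (alpha/2)*T with Gamma^(0) = (1/2)*g'(p) = -T/2,
so Gamma^(alpha) = -((1+alpha)/2)*T.
alpha = 0, -(1+alpha)/2 = -0.5.
Gamma = -0.5 * 43.060361 = -21.5302

-21.5302


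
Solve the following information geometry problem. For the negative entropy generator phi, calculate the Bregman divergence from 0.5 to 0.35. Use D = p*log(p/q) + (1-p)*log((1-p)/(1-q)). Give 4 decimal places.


Bregman divergence with negative entropy generator:
D = p*log(p/q) + (1-p)*log((1-p)/(1-q)).
p = 0.5, q = 0.35.
p*log(p/q) = 0.5*log(0.5/0.35) = 0.178337.
(1-p)*log((1-p)/(1-q)) = 0.5*log(0.5/0.65) = -0.131182.
D = 0.178337 + -0.131182 = 0.0472

0.0472


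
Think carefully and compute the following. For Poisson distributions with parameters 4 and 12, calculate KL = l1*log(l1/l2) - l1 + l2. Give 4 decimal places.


KL divergence for Poisson:
KL = l1*log(l1/l2) - l1 + l2.
l1 = 4, l2 = 12.
log(4/12) = -1.098612.
l1*log(l1/l2) = 4 * -1.098612 = -4.394449.
KL = -4.394449 - 4 + 12 = 3.6056

3.6056


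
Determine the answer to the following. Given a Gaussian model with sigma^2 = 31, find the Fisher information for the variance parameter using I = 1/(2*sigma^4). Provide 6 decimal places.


Fisher information for variance: I(sigma^2) = 1/(2*sigma^4).
sigma^2 = 31, so sigma^4 = 961.
I = 1/(2*961) = 1/1922 = 0.000520

0.000520


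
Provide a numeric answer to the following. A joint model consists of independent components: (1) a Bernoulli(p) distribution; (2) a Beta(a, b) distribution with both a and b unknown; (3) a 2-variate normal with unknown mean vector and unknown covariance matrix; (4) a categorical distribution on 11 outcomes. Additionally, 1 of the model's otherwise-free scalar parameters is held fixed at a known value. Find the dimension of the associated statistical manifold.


The dimension of a statistical manifold equals the number of free
(independent) real parameters of the model. For a product of independent
blocks the parameter counts add.
- Bernoulli (p): 1.
- Beta (a, b): 2.
- 2-variate normal: 2 (mean) + 2*3/2 = 3 (symmetric covariance) = 5.
- categorical on 11 outcomes (probabilities sum to 1): 11-1 = 10.
Total = 1 + 2 + 5 + 10 = 18.
1 parameter(s) fixed at known values: 18 - 1 = 17.
Dimension = 17

17


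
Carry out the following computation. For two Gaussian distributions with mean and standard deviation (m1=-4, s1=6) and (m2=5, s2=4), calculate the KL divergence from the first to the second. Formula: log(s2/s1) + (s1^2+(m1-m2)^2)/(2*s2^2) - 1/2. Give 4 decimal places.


KL divergence between normal distributions:
KL = log(s2/s1) + (s1^2 + (m1-m2)^2)/(2*s2^2) - 1/2.
log(4/6) = -0.405465.
(6^2 + (-4-5)^2)/(2*4^2) = (36 + 81)/32 = 3.65625.
KL = -0.405465 + 3.65625 - 0.5 = 2.7508

2.7508


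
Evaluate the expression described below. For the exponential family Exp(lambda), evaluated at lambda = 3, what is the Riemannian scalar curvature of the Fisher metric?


This family has a single free parameter, so its statistical manifold
is 1-dimensional. The Riemann curvature tensor of any 1-dimensional
Riemannian manifold vanishes identically, so R = 0.

0


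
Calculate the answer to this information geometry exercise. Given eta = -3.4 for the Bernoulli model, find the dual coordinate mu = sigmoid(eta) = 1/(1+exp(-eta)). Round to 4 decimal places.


Dual coordinate (expectation parameter) for Bernoulli:
mu = 1/(1+exp(-eta)).
eta = -3.4.
exp(-eta) = exp(3.4) = 29.9641.
mu = 1/(1+29.9641) = 0.0323

0.0323


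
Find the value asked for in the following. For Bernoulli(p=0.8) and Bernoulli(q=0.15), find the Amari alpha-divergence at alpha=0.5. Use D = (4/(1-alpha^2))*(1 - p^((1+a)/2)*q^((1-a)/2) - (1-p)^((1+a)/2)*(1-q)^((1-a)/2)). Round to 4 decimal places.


Amari alpha-divergence:
D = (4/(1-alpha^2))*(1 - p^((1+a)/2)*q^((1-a)/2) - (1-p)^((1+a)/2)*(1-q)^((1-a)/2)).
alpha = 0.5, p = 0.8, q = 0.15.
e1 = (1+alpha)/2 = 0.75, e2 = (1-alpha)/2 = 0.25.
t1 = p^e1 * q^e2 = 0.8^0.75 * 0.15^0.25 = 0.52643.
t2 = (1-p)^e1 * (1-q)^e2 = 0.2^0.75 * 0.85^0.25 = 0.287162.
4/(1-alpha^2) = 5.333333.
D = 5.333333*(1 - 0.52643 - 0.287162) = 0.9942

0.9942


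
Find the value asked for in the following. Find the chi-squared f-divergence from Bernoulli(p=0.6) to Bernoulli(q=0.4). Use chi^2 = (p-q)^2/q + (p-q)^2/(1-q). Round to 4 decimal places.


Chi-squared divergence between Bernoulli distributions:
chi^2 = (p-q)^2/q + (p-q)^2/(1-q).
p = 0.6, q = 0.4, p-q = 0.2.
(p-q)^2 = 0.04.
term1 = 0.04/0.4 = 0.1.
term2 = 0.04/0.6 = 0.066667.
chi^2 = 0.1 + 0.066667 = 0.1667

0.1667


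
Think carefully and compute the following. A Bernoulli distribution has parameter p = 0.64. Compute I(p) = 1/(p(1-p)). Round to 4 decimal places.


For Bernoulli(p), Fisher information is I(p) = 1/(p*(1-p)).
p = 0.64, 1-p = 0.36.
p*(1-p) = 0.2304.
I(p) = 1/0.2304 = 4.3403

4.3403


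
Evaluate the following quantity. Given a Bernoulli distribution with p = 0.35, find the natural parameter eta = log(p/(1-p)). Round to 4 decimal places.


Natural parameter for Bernoulli: eta = log(p/(1-p)).
p = 0.35, 1-p = 0.65.
p/(1-p) = 0.538462.
eta = log(0.538462) = -0.6190

-0.6190


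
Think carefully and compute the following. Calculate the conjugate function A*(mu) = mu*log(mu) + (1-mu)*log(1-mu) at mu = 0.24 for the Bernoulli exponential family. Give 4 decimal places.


Legendre transform for Bernoulli:
A*(mu) = mu*log(mu) + (1-mu)*log(1-mu).
mu = 0.24, 1-mu = 0.76.
mu*log(mu) = 0.24*log(0.24) = -0.342508.
(1-mu)*log(1-mu) = 0.76*log(0.76) = -0.208572.
A* = -0.342508 + -0.208572 = -0.5511

-0.5511


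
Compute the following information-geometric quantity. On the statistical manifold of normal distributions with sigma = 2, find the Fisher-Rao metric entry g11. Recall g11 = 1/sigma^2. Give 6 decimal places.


For the 2-parameter normal family, the Fisher metric has:
  g11 = 1/sigma^2, g22 = 2/sigma^2.
sigma = 2, sigma^2 = 4.
g11 = 0.250000

0.250000


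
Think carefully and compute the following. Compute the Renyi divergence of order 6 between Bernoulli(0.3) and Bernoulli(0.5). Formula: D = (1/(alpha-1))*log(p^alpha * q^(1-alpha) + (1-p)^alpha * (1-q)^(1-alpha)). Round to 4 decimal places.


Renyi divergence of order alpha between Bernoulli distributions:
D = (1/(alpha-1))*log(p^alpha * q^(1-alpha) + (1-p)^alpha * (1-q)^(1-alpha)).
alpha = 6, p = 0.3, q = 0.5.
p^alpha * q^(1-alpha) = 0.3^6 * 0.5^-5 = 0.023328.
(1-p)^alpha * (1-q)^(1-alpha) = 0.7^6 * 0.5^-5 = 3.764768.
sum = 0.023328 + 3.764768 = 3.788096.
D = (1/5)*log(3.788096) = 0.2664

0.2664


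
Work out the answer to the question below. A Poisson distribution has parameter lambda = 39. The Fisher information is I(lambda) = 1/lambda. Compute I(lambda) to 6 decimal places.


Fisher information for Poisson: I(lambda) = 1/lambda.
lambda = 39.
I(lambda) = 1/39 = 0.025641

0.025641


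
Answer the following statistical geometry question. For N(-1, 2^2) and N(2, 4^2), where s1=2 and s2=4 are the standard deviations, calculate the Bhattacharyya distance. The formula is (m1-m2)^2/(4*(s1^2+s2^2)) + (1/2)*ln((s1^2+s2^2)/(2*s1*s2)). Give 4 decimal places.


Bhattacharyya distance between two Gaussians:
DB = (m1-m2)^2/(4*(s1^2+s2^2)) + (1/2)*ln((s1^2+s2^2)/(2*s1*s2)).
(m1-m2)^2 = (-3)^2 = 9.
s1^2+s2^2 = 4 + 16 = 20.
term1 = 9/80 = 0.1125.
term2 = 0.5*ln(20/16.0) = 0.111572.
DB = 0.1125 + 0.111572 = 0.2241

0.2241


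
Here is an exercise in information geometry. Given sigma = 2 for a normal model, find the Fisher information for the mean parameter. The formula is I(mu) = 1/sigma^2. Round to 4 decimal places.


The Fisher information for the mean of a normal distribution is I(mu) = 1/sigma^2.
sigma = 2, so sigma^2 = 4.
I(mu) = 1/4 = 0.2500

0.2500


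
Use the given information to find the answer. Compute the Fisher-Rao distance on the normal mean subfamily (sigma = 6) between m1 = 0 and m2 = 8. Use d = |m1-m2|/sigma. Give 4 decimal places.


On the fixed-variance normal subfamily, geodesic distance = |m1-m2|/sigma.
|0 - 8| = 8.
sigma = 6.
d = 8/6 = 1.3333

1.3333


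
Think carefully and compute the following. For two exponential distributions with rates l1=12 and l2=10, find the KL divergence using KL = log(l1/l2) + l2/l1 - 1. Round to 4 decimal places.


KL divergence for exponential family:
KL = log(l1/l2) + l2/l1 - 1.
log(12/10) = 0.182322.
10/12 = 0.833333.
KL = 0.182322 + 0.833333 - 1 = 0.0157

0.0157


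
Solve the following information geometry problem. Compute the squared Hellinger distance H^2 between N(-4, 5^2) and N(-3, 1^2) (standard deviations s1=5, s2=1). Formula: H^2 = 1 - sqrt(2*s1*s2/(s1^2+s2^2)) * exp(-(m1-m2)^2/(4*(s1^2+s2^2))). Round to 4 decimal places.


Squared Hellinger distance for Gaussians:
H^2 = 1 - sqrt(2*s1*s2/(s1^2+s2^2)) * exp(-(m1-m2)^2/(4*(s1^2+s2^2))).
s1^2 = 25, s2^2 = 1, s1^2+s2^2 = 26.
sqrt(2*5*1/(26)) = 0.620174.
(m1-m2)^2 = (-1)^2 = 1.
exp(-1/(4*26)) = exp(-0.009615) = 0.990431.
H^2 = 1 - 0.620174*0.990431 = 0.3858

0.3858


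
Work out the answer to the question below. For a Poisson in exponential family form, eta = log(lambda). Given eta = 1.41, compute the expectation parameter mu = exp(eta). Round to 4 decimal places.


Expectation parameter for Poisson exponential family:
mu = exp(eta).
eta = 1.41.
mu = exp(1.41) = 4.0960

4.0960


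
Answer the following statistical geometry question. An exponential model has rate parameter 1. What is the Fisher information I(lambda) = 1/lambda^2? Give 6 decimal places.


Fisher information for exponential: I(lambda) = 1/lambda^2.
lambda = 1, lambda^2 = 1.
I = 1/1 = 1.000000

1.000000


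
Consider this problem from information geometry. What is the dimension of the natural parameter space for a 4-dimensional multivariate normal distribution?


Exponential family dimension calculation:
For 4-dim MVN: mean has 4 params, covariance has 4*5/2 = 10 unique entries.
Total dim = 4 + 10 = 14.

14


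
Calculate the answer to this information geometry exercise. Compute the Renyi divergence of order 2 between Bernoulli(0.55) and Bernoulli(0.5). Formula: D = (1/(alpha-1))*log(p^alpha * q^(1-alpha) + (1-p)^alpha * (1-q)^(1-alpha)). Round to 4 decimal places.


Renyi divergence of order alpha between Bernoulli distributions:
D = (1/(alpha-1))*log(p^alpha * q^(1-alpha) + (1-p)^alpha * (1-q)^(1-alpha)).
alpha = 2, p = 0.55, q = 0.5.
p^alpha * q^(1-alpha) = 0.55^2 * 0.5^-1 = 0.605.
(1-p)^alpha * (1-q)^(1-alpha) = 0.45^2 * 0.5^-1 = 0.405.
sum = 0.605 + 0.405 = 1.01.
D = (1/1)*log(1.01) = 0.0100

0.0100


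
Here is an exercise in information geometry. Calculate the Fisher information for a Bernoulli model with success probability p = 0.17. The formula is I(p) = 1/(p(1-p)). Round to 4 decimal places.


For Bernoulli(p), Fisher information is I(p) = 1/(p*(1-p)).
p = 0.17, 1-p = 0.83.
p*(1-p) = 0.1411.
I(p) = 1/0.1411 = 7.0872

7.0872


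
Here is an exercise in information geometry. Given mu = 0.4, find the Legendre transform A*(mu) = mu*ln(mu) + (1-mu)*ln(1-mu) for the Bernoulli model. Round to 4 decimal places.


Legendre transform for Bernoulli:
A*(mu) = mu*log(mu) + (1-mu)*log(1-mu).
mu = 0.4, 1-mu = 0.6.
mu*log(mu) = 0.4*log(0.4) = -0.366516.
(1-mu)*log(1-mu) = 0.6*log(0.6) = -0.306495.
A* = -0.366516 + -0.306495 = -0.6730

-0.6730


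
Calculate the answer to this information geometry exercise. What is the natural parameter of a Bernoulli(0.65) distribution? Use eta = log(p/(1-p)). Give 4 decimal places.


Natural parameter for Bernoulli: eta = log(p/(1-p)).
p = 0.65, 1-p = 0.35.
p/(1-p) = 1.857143.
eta = log(1.857143) = 0.6190

0.6190


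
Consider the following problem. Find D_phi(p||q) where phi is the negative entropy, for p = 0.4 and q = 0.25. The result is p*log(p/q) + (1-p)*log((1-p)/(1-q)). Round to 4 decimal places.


Bregman divergence with negative entropy generator:
D = p*log(p/q) + (1-p)*log((1-p)/(1-q)).
p = 0.4, q = 0.25.
p*log(p/q) = 0.4*log(0.4/0.25) = 0.188001.
(1-p)*log((1-p)/(1-q)) = 0.6*log(0.6/0.75) = -0.133886.
D = 0.188001 + -0.133886 = 0.0541

0.0541


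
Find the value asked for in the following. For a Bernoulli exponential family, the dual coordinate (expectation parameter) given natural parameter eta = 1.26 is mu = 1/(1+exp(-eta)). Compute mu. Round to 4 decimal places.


Dual coordinate (expectation parameter) for Bernoulli:
mu = 1/(1+exp(-eta)).
eta = 1.26.
exp(-eta) = exp(-1.26) = 0.283654.
mu = 1/(1+0.283654) = 0.7790

0.7790


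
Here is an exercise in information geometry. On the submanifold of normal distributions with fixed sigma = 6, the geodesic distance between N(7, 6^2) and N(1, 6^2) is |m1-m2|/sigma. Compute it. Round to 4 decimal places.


On the fixed-variance normal subfamily, geodesic distance = |m1-m2|/sigma.
|7 - 1| = 6.
sigma = 6.
d = 6/6 = 1.0000

1.0000


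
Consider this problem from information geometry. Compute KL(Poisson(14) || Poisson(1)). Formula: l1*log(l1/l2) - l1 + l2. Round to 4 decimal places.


KL divergence for Poisson:
KL = l1*log(l1/l2) - l1 + l2.
l1 = 14, l2 = 1.
log(14/1) = 2.639057.
l1*log(l1/l2) = 14 * 2.639057 = 36.946803.
KL = 36.946803 - 14 + 1 = 23.9468

23.9468


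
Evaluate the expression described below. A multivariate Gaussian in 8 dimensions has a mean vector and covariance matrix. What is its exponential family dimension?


Exponential family dimension calculation:
For 8-dim MVN: mean has 8 params, covariance has 8*9/2 = 36 unique entries.
Total dim = 8 + 36 = 44.

44


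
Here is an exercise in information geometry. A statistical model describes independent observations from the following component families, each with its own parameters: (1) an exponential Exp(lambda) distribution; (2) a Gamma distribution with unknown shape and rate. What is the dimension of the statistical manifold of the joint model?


The dimension of a statistical manifold equals the number of free
(independent) real parameters of the model. For a product of independent
blocks the parameter counts add.
- exponential (lambda): 1.
- Gamma (shape, rate): 2.
Total = 1 + 2 = 3.
Dimension = 3

3


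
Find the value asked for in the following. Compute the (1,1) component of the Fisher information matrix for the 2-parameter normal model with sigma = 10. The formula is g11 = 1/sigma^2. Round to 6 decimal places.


For the 2-parameter normal family, the Fisher metric has:
  g11 = 1/sigma^2, g22 = 2/sigma^2.
sigma = 10, sigma^2 = 100.
g11 = 0.010000

0.010000


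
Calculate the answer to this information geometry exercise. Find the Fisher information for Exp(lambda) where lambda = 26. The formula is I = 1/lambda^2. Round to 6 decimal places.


Fisher information for exponential: I(lambda) = 1/lambda^2.
lambda = 26, lambda^2 = 676.
I = 1/676 = 0.001479

0.001479


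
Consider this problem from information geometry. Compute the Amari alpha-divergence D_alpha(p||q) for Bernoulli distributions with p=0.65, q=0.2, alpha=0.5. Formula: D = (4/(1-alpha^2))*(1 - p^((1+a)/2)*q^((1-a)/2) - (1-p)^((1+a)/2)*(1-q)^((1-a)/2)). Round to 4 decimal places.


Amari alpha-divergence:
D = (4/(1-alpha^2))*(1 - p^((1+a)/2)*q^((1-a)/2) - (1-p)^((1+a)/2)*(1-q)^((1-a)/2)).
alpha = 0.5, p = 0.65, q = 0.2.
e1 = (1+alpha)/2 = 0.75, e2 = (1-alpha)/2 = 0.25.
t1 = p^e1 * q^e2 = 0.65^0.75 * 0.2^0.25 = 0.484108.
t2 = (1-p)^e1 * (1-q)^e2 = 0.35^0.75 * 0.8^0.25 = 0.430352.
4/(1-alpha^2) = 5.333333.
D = 5.333333*(1 - 0.484108 - 0.430352) = 0.4562

0.4562


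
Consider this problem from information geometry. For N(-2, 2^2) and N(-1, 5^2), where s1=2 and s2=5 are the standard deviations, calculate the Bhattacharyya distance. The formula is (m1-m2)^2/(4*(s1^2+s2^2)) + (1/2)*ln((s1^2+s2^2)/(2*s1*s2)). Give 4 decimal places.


Bhattacharyya distance between two Gaussians:
DB = (m1-m2)^2/(4*(s1^2+s2^2)) + (1/2)*ln((s1^2+s2^2)/(2*s1*s2)).
(m1-m2)^2 = (-1)^2 = 1.
s1^2+s2^2 = 4 + 25 = 29.
term1 = 1/116 = 0.008621.
term2 = 0.5*ln(29/20.0) = 0.185782.
DB = 0.008621 + 0.185782 = 0.1944

0.1944


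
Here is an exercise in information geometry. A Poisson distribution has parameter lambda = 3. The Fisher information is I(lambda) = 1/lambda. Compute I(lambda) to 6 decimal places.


Fisher information for Poisson: I(lambda) = 1/lambda.
lambda = 3.
I(lambda) = 1/3 = 0.333333

0.333333


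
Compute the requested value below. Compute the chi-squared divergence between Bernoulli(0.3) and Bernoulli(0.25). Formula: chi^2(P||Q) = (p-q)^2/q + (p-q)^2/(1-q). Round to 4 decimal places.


Chi-squared divergence between Bernoulli distributions:
chi^2 = (p-q)^2/q + (p-q)^2/(1-q).
p = 0.3, q = 0.25, p-q = 0.05.
(p-q)^2 = 0.0025.
term1 = 0.0025/0.25 = 0.01.
term2 = 0.0025/0.75 = 0.003333.
chi^2 = 0.01 + 0.003333 = 0.0133

0.0133


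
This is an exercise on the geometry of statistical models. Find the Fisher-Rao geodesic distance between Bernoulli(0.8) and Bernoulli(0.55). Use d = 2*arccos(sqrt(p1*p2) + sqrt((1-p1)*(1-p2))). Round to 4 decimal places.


Geodesic distance on Bernoulli manifold:
d(p1,p2) = 2*arccos(sqrt(p1*p2) + sqrt((1-p1)*(1-p2))).
sqrt(p1*p2) = sqrt(0.8*0.55) = 0.663325.
sqrt((1-p1)*(1-p2)) = sqrt(0.2*0.45) = 0.3.
arg = 0.663325 + 0.3 = 0.963325.
d = 2*arccos(0.963325) = 0.5433

0.5433


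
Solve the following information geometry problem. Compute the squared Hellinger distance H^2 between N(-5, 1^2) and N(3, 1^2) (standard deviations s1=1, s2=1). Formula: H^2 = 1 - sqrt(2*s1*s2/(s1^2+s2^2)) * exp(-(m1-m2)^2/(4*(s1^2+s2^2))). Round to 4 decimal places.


Squared Hellinger distance for Gaussians:
H^2 = 1 - sqrt(2*s1*s2/(s1^2+s2^2)) * exp(-(m1-m2)^2/(4*(s1^2+s2^2))).
s1^2 = 1, s2^2 = 1, s1^2+s2^2 = 2.
sqrt(2*1*1/(2)) = 1.0.
(m1-m2)^2 = (-8)^2 = 64.
exp(-64/(4*2)) = exp(-8.0) = 0.000335.
H^2 = 1 - 1.0*0.000335 = 0.9997

0.9997


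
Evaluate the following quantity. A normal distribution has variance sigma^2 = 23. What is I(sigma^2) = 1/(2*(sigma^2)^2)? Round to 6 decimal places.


Fisher information for variance: I(sigma^2) = 1/(2*sigma^4).
sigma^2 = 23, so sigma^4 = 529.
I = 1/(2*529) = 1/1058 = 0.000945

0.000945


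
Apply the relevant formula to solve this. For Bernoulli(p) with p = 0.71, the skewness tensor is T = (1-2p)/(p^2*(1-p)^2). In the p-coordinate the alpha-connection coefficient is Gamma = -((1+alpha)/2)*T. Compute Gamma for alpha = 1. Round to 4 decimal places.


Skewness (Amari-Chentsov) tensor: T = (1-2p)/(p^2*(1-p)^2).
p = 0.71, 1-2p = -0.42, p^2 = 0.5041, (1-p)^2 = 0.0841.
T = -0.42/(0.5041 * 0.0841) = -9.906873.
In the p-coordinate, Gamma^(alpha) = Gamma^(0) - (alpha/2)*T with Gamma^(0) = (1/2)*g'(p) = -T/2,
so Gamma^(alpha) = -((1+alpha)/2)*T.
alpha = 1, -(1+alpha)/2 = -1.0.
Gamma = -1.0 * -9.906873 = 9.9069

9.9069


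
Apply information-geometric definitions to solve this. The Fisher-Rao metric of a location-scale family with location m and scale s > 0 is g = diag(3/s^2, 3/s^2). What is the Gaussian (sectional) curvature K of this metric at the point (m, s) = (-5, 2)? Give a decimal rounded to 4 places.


The metric has the form g = (A dm^2 + B ds^2)/s^2 with A = 3, B = 3.
Substitute u = sqrt(A/B)*m: g = B*(du^2 + ds^2)/s^2, i.e. B times the
Poincare upper half-plane metric, which has constant Gaussian curvature -1.
Scaling a 2D metric by a constant c divides the Gaussian curvature by c,
so K = -1/B = -1/(3) = -0.3333 everywhere (the point (m, s) = (-5, 2) is irrelevant:
the curvature is constant).
The requested Gaussian curvature is K = -0.3333.

-0.3333
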